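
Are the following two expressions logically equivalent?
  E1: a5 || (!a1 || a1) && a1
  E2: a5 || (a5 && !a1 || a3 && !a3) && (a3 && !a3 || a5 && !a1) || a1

E1: a5 || (!a1 || a1) && a1
    = a5 || a1   [complement / identity]
E2: a5 || (a5 && !a1 || a3 && !a3) && (a3 && !a3 || a5 && !a1) || a1
    = a5 || a5 && !a1 && (a3 && !a3 || a5 && !a1) || a1   [complement / identity]
    = a5 || a5 && !a1 && a5 && !a1 || a1   [complement / identity]
    = a5 || a5 && !a1 || a1   [idempotence]
    = a5 || a1   [absorption]
Both reduce to a5 || a1, so they are equivalent.

Yes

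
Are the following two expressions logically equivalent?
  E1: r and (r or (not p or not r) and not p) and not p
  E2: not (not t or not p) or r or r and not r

No

E1: r and (r or (not p or not r) and not p) and not p
    = r and (r or not p) and not p
    = r and not p
E2: not (not t or not p) or r or r and not r
    = not (not t or not p) or r
    = t and p or r
These differ: at p=1, r=1, t=1, E1 = 0 but E2 = 1.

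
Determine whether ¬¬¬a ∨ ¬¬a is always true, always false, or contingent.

¬¬¬a ∨ ¬¬a
= ¬¬¬a ∨ a   (double negation)
= ¬a ∨ a   (double negation)
= True   (complement)

always true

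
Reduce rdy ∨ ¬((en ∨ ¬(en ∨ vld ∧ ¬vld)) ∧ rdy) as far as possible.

True

rdy ∨ ¬((en ∨ ¬(en ∨ vld ∧ ¬vld)) ∧ rdy)
= rdy ∨ ¬((en ∨ ¬en) ∧ rdy)   (complement / identity)
= rdy ∨ ¬rdy   (complement / identity)
= True   (complement)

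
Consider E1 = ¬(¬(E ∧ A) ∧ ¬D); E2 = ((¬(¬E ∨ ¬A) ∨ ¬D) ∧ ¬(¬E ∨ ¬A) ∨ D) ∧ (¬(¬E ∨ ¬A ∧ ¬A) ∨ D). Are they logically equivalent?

Yes

E1: ¬(¬(E ∧ A) ∧ ¬D)
    = E ∧ A ∨ D   — De Morgan
E2: ((¬(¬E ∨ ¬A) ∨ ¬D) ∧ ¬(¬E ∨ ¬A) ∨ D) ∧ (¬(¬E ∨ ¬A ∧ ¬A) ∨ D)
    = ((¬(¬E ∨ ¬A) ∨ ¬D) ∧ ¬(¬E ∨ ¬A) ∨ D) ∧ (¬(¬E ∨ ¬A) ∨ D)   — idempotence
    = (¬(¬E ∨ ¬A) ∨ D) ∧ (¬(¬E ∨ ¬A) ∨ D)   — absorption
    = ¬(¬E ∨ ¬A) ∨ D   — idempotence
    = E ∧ A ∨ D   — De Morgan
Both reduce to E ∧ A ∨ D, so they are equivalent.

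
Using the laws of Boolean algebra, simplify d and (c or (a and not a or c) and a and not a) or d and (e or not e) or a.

d and (c or (a and not a or c) and a and not a) or d and (e or not e) or a
= d and (c or (a and not a or c) and a and not a) or d or a   [complement / identity]
= d and (c or a and not a) or d or a   [absorption]
= d and c or d or a   [complement / identity]
= d or a   [absorption]

d or a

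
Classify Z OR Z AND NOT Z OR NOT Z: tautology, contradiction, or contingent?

Z OR Z AND NOT Z OR NOT Z
= Z OR NOT Z   [complement / identity]
= TRUE   [complement]

tautology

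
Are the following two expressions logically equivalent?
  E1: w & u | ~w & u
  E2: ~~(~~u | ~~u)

Yes

E1: w & u | ~w & u
    = u   (distribution)
E2: ~~(~~u | ~~u)
    = ~~~~u   (idempotence)
    = ~~u   (double negation)
    = u   (double negation)
Both reduce to u, so they are equivalent.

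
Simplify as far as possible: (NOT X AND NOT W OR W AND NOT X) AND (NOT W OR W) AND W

NOT X AND W

(NOT X AND NOT W OR W AND NOT X) AND (NOT W OR W) AND W
= (NOT X AND NOT W OR W AND NOT X) AND W   (complement / identity)
= NOT X AND W   (distribution)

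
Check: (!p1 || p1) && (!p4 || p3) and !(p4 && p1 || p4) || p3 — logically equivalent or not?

Yes

E1: (!p1 || p1) && (!p4 || p3)
    = !p4 || p3   — complement / identity
E2: !(p4 && p1 || p4) || p3
    = !p4 || p3   — absorption
Both reduce to !p4 || p3, so they are equivalent.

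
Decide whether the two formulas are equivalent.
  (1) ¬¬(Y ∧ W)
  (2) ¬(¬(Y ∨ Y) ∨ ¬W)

E1: ¬¬(Y ∧ W)
    = Y ∧ W   (double negation)
E2: ¬(¬(Y ∨ Y) ∨ ¬W)
    = ¬(¬Y ∨ ¬W)   (idempotence)
    = Y ∧ W   (De Morgan)
Both reduce to Y ∧ W, so they are equivalent.

Yes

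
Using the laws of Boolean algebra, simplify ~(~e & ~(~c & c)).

~(~e & ~(~c & c))
= e | ~c & c   (De Morgan)
= e   (complement / identity)

e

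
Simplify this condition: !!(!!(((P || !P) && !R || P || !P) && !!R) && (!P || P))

R

!!(!!(((P || !P) && !R || P || !P) && !!R) && (!P || P))
= !!(!!((P || !P) && !!R) && (!P || P))
= !!!!((P || !P) && !!R)
= !!((P || !P) && !!R)
= !!((P || !P) && R)
= !!R
= R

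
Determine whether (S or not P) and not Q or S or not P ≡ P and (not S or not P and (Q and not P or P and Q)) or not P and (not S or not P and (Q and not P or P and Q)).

No

E1: (S or not P) and not Q or S or not P
    = S or not P
E2: P and (not S or not P and (Q and not P or P and Q)) or not P and (not S or not P and (Q and not P or P and Q))
    = (P or not P) and (not S or not P and (Q and not P or P and Q))
    = (P or not P) and (not S or not P and Q)
    = not S or not P and Q
These differ: at P=1, Q=0, S=1, E1 = 1 but E2 = 0.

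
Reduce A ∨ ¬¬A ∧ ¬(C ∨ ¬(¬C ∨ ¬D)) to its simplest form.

A ∨ ¬¬A ∧ ¬(C ∨ ¬(¬C ∨ ¬D))
= A ∨ ¬¬A ∧ ¬(C ∨ C ∧ D)   [De Morgan]
= A ∨ ¬¬A ∧ ¬C   [absorption]
= A ∨ A ∧ ¬C   [double negation]
= A   [absorption]

A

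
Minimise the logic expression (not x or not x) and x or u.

u

(not x or not x) and x or u
= not x and x or u   [idempotence]
= u   [complement / identity]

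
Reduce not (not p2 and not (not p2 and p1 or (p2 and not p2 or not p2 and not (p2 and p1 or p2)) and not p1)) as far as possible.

not (not p2 and not (not p2 and p1 or (p2 and not p2 or not p2 and not (p2 and p1 or p2)) and not p1))
= not (not p2 and not (not p2 and p1 or (p2 and not p2 or not p2 and not p2) and not p1))   [absorption]
= not (not p2 and not (not p2 and p1 or not p2 and not p1))   [distribution]
= not (not p2 and not not p2)   [distribution]
= p2 or not p2   [De Morgan]
= True   [complement]

True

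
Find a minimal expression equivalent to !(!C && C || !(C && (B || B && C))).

C && B

!(!C && C || !(C && (B || B && C)))
= !(!C && C || !(C && B))   — absorption
= !!(C && B)   — complement / identity
= C && B   — double negation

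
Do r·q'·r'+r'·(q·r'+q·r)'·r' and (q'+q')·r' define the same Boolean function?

E1: r·q'·r'+r'·(q·r'+q·r)'·r'
    = r·q'·r'+r'·q'·r'   — distribution
    = q'·r'   — distribution
E2: (q'+q')·r'
    = q'·r'   — idempotence
Both reduce to q'·r', so they are equivalent.

Yes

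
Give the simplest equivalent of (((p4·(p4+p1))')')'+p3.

(((p4·(p4+p1))')')'+p3
= ((p4')')'+p3   — absorption
= p4'+p3   — double negation

p4'+p3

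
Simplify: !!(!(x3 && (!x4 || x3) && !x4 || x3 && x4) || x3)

!!(!(x3 && (!x4 || x3) && !x4 || x3 && x4) || x3)
= !!(!(x3 && !x4 || x3 && x4) || x3)   (absorption)
= !!(!x3 || x3)   (distribution)
= !x3 || x3   (double negation)
= true   (complement)

true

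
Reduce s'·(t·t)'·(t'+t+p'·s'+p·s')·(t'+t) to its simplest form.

s'·(t·t)'·(t'+t+p'·s'+p·s')·(t'+t)
= s'·t'·(t'+t+p'·s'+p·s')·(t'+t)   — idempotence
= s'·t'·(t'+t+s')·(t'+t)   — distribution
= s'·t'·(t'+t)   — absorption
= s'·t'   — complement / identity

s'·t'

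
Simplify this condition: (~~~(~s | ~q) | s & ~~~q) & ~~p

(~~~(~s | ~q) | s & ~~~q) & ~~p
= (~~~(~s | ~q) | s & ~~~q) & p
= (~(~s | ~q) | s & ~~~q) & p
= (~(~s | ~q) | s & ~q) & p
= (s & q | s & ~q) & p
= s & p

s & p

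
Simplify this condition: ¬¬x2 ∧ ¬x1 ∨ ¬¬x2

¬¬x2 ∧ ¬x1 ∨ ¬¬x2
= ¬¬x2
= x2

x2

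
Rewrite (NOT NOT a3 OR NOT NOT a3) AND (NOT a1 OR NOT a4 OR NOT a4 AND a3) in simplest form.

a3 AND (NOT a1 OR NOT a4)

(NOT NOT a3 OR NOT NOT a3) AND (NOT a1 OR NOT a4 OR NOT a4 AND a3)
= NOT NOT a3 AND (NOT a1 OR NOT a4 OR NOT a4 AND a3)   (idempotence)
= a3 AND (NOT a1 OR NOT a4 OR NOT a4 AND a3)   (double negation)
= a3 AND (NOT a1 OR NOT a4)   (absorption)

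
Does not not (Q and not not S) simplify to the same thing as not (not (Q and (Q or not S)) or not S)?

E1: not not (Q and not not S)
    = not not (Q and S)
    = Q and S
E2: not (not (Q and (Q or not S)) or not S)
    = Q and (Q or not S) and S
    = Q and S
Both reduce to Q and S, so they are equivalent.

Yes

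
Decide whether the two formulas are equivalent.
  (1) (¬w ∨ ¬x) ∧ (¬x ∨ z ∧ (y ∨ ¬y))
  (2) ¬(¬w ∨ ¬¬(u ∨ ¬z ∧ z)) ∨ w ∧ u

No

E1: (¬w ∨ ¬x) ∧ (¬x ∨ z ∧ (y ∨ ¬y))
    = (¬w ∨ ¬x) ∧ (¬x ∨ z)   [complement / identity]
    = ¬x ∨ ¬w ∧ z   [distribution]
E2: ¬(¬w ∨ ¬¬(u ∨ ¬z ∧ z)) ∨ w ∧ u
    = w ∧ ¬(u ∨ ¬z ∧ z) ∨ w ∧ u   [De Morgan]
    = (¬(u ∨ ¬z ∧ z) ∨ u) ∧ w   [distribution]
    = (¬u ∨ u) ∧ w   [complement / identity]
    = w   [complement / identity]
These differ: at u=1, w=0, x=0, y=0, z=0, E1 = 1 but E2 = 0.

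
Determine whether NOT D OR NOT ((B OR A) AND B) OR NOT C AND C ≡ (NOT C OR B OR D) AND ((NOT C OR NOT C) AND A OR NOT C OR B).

E1: NOT D OR NOT ((B OR A) AND B) OR NOT C AND C
    = NOT D OR NOT B OR NOT C AND C   — absorption
    = NOT D OR NOT B   — complement / identity
E2: (NOT C OR B OR D) AND ((NOT C OR NOT C) AND A OR NOT C OR B)
    = (NOT C OR B OR D) AND (NOT C AND A OR NOT C OR B)   — idempotence
    = (NOT C OR B OR D) AND (NOT C OR B)   — absorption
    = NOT C OR B   — absorption
These differ: at A=0, B=1, C=1, D=1, E1 = 0 but E2 = 1.

No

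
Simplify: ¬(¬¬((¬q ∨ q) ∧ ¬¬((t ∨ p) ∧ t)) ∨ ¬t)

False

¬(¬¬((¬q ∨ q) ∧ ¬¬((t ∨ p) ∧ t)) ∨ ¬t)
= ¬(¬¬¬¬((t ∨ p) ∧ t) ∨ ¬t)   (complement / identity)
= ¬¬¬((t ∨ p) ∧ t) ∧ t   (De Morgan)
= ¬¬¬t ∧ t   (absorption)
= ¬t ∧ t   (double negation)
= False   (complement)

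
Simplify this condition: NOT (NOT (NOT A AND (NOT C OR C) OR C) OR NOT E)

(NOT A OR C) AND E

NOT (NOT (NOT A AND (NOT C OR C) OR C) OR NOT E)
= NOT (NOT (NOT A OR C) OR NOT E)   — complement / identity
= (NOT A OR C) AND E   — De Morgan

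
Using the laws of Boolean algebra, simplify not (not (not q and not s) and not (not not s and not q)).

not (not (not q and not s) and not (not not s and not q))
= not (not (not q and not s) and not (s and not q))
= not q and not s or s and not q
= not q

not q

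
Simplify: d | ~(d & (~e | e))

d | ~(d & (~e | e))
= d | ~d
= 1

1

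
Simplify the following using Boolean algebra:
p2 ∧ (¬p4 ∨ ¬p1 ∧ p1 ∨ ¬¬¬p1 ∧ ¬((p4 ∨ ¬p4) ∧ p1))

p2 ∧ (¬p4 ∨ ¬p1 ∧ p1 ∨ ¬¬¬p1 ∧ ¬((p4 ∨ ¬p4) ∧ p1))
= p2 ∧ (¬p4 ∨ ¬p1 ∧ p1 ∨ ¬¬¬p1 ∧ ¬p1)   [complement / identity]
= p2 ∧ (¬p4 ∨ ¬p1 ∧ p1 ∨ ¬p1 ∧ ¬p1)   [double negation]
= p2 ∧ (¬p4 ∨ ¬p1)   [distribution]

p2 ∧ (¬p4 ∨ ¬p1)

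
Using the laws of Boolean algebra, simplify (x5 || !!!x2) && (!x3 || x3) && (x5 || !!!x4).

!x2 && !x4 || x5

(x5 || !!!x2) && (!x3 || x3) && (x5 || !!!x4)
= (x5 || !!!x2) && (x5 || !!!x4)   [complement / identity]
= (x5 || !x2) && (x5 || !!!x4)   [double negation]
= (x5 || !x2) && (x5 || !x4)   [double negation]
= !x2 && !x4 || x5   [distribution]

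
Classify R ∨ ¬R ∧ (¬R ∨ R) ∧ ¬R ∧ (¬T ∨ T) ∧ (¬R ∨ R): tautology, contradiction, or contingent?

tautology

R ∨ ¬R ∧ (¬R ∨ R) ∧ ¬R ∧ (¬T ∨ T) ∧ (¬R ∨ R)
= R ∨ ¬R ∧ (¬R ∨ R) ∧ ¬R ∧ (¬R ∨ R)
= R ∨ ¬R ∧ (¬R ∨ R)
= R ∨ ¬R
= True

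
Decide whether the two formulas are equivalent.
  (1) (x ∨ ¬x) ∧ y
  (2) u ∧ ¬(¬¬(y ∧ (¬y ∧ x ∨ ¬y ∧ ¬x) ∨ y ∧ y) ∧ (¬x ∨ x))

E1: (x ∨ ¬x) ∧ y
    = y   — complement / identity
E2: u ∧ ¬(¬¬(y ∧ (¬y ∧ x ∨ ¬y ∧ ¬x) ∨ y ∧ y) ∧ (¬x ∨ x))
    = u ∧ ¬(¬¬(y ∧ ¬y ∨ y ∧ y) ∧ (¬x ∨ x))   — distribution
    = u ∧ ¬¬¬(y ∧ ¬y ∨ y ∧ y)   — complement / identity
    = u ∧ ¬¬¬y   — distribution
    = u ∧ ¬y   — double negation
These differ: at u=1, x=0, y=0, E1 = 0 but E2 = 1.

No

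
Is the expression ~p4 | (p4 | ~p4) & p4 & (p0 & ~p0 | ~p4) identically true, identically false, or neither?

~p4 | (p4 | ~p4) & p4 & (p0 & ~p0 | ~p4)
= ~p4 | p4 & (p0 & ~p0 | ~p4)   [complement / identity]
= ~p4 | p4 & ~p4   [complement / identity]
= ~p4   [complement / identity]
This depends on p4, so it is not a constant.

neither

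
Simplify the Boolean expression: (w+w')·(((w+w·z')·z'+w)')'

(w+w')·(((w+w·z')·z'+w)')'
= (w+w')·((w·z'+w)')'   — absorption
= (w+w')·(w')'   — absorption
= (w')'   — complement / identity
= w   — double negation

w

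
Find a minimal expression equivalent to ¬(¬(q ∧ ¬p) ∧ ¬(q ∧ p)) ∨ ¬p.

q ∨ ¬p

¬(¬(q ∧ ¬p) ∧ ¬(q ∧ p)) ∨ ¬p
= q ∧ ¬p ∨ q ∧ p ∨ ¬p
= q ∨ ¬p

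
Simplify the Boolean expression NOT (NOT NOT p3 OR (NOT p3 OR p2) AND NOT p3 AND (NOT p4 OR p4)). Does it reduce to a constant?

FALSE

NOT (NOT NOT p3 OR (NOT p3 OR p2) AND NOT p3 AND (NOT p4 OR p4))
= NOT (NOT NOT p3 OR (NOT p3 OR p2) AND NOT p3)   [complement / identity]
= NOT (NOT NOT p3 OR NOT p3)   [absorption]
= NOT p3 AND p3   [De Morgan]
= FALSE   [complement]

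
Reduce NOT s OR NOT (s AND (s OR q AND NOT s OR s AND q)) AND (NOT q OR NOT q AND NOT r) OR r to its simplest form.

NOT s OR r

NOT s OR NOT (s AND (s OR q AND NOT s OR s AND q)) AND (NOT q OR NOT q AND NOT r) OR r
= NOT s OR NOT (s AND (s OR q)) AND (NOT q OR NOT q AND NOT r) OR r   — distribution
= NOT s OR NOT (s AND (s OR q)) AND NOT q OR r   — absorption
= NOT s OR NOT s AND NOT q OR r   — absorption
= NOT s OR r   — absorption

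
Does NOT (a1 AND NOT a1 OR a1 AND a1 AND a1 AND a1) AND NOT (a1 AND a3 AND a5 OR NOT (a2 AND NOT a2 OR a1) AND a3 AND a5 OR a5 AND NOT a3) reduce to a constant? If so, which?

no

NOT (a1 AND NOT a1 OR a1 AND a1 AND a1 AND a1) AND NOT (a1 AND a3 AND a5 OR NOT (a2 AND NOT a2 OR a1) AND a3 AND a5 OR a5 AND NOT a3)
= NOT (a1 AND NOT a1 OR a1 AND a1 AND a1 AND a1) AND NOT (a1 AND a3 AND a5 OR NOT a1 AND a3 AND a5 OR a5 AND NOT a3)
= NOT (a1 AND NOT a1 OR a1 AND a1) AND NOT (a1 AND a3 AND a5 OR NOT a1 AND a3 AND a5 OR a5 AND NOT a3)
= NOT a1 AND NOT (a1 AND a3 AND a5 OR NOT a1 AND a3 AND a5 OR a5 AND NOT a3)
= NOT a1 AND NOT (a3 AND a5 OR a5 AND NOT a3)
= NOT a1 AND NOT a5
This depends on a1, a5, so it is not a constant.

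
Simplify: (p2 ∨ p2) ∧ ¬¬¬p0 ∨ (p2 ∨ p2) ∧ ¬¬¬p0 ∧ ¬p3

(p2 ∨ p2) ∧ ¬¬¬p0 ∨ (p2 ∨ p2) ∧ ¬¬¬p0 ∧ ¬p3
= (p2 ∨ p2) ∧ ¬¬¬p0   — absorption
= (p2 ∨ p2) ∧ ¬p0   — double negation
= p2 ∧ ¬p0   — idempotence

p2 ∧ ¬p0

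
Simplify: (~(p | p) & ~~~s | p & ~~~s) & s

0

(~(p | p) & ~~~s | p & ~~~s) & s
= (~p & ~~~s | p & ~~~s) & s   [idempotence]
= ~~~s & s   [distribution]
= ~s & s   [double negation]
= 0   [complement]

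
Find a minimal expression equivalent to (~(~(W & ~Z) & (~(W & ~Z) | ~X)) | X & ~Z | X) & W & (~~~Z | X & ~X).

W & ~Z

(~(~(W & ~Z) & (~(W & ~Z) | ~X)) | X & ~Z | X) & W & (~~~Z | X & ~X)
= (~(~(W & ~Z) & (~(W & ~Z) | ~X)) | X & ~Z | X) & W & ~~~Z   (complement / identity)
= (~(~(W & ~Z) & (~(W & ~Z) | ~X)) | X & ~Z | X) & W & ~Z   (double negation)
= (~~(W & ~Z) | X & ~Z | X) & W & ~Z   (absorption)
= (W & ~Z | X & ~Z | X) & W & ~Z   (double negation)
= (W & ~Z | X) & W & ~Z   (absorption)
= W & ~Z   (absorption)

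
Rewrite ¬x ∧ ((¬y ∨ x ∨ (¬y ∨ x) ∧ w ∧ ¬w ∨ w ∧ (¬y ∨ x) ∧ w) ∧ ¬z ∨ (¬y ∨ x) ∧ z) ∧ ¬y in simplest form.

¬x ∧ ((¬y ∨ x ∨ (¬y ∨ x) ∧ w ∧ ¬w ∨ w ∧ (¬y ∨ x) ∧ w) ∧ ¬z ∨ (¬y ∨ x) ∧ z) ∧ ¬y
= ¬x ∧ ((¬y ∨ x ∨ (¬y ∨ x) ∧ w) ∧ ¬z ∨ (¬y ∨ x) ∧ z) ∧ ¬y
= ¬x ∧ ((¬y ∨ x) ∧ ¬z ∨ (¬y ∨ x) ∧ z) ∧ ¬y
= ¬x ∧ (¬y ∨ x) ∧ ¬y
= ¬x ∧ ¬y

¬x ∧ ¬y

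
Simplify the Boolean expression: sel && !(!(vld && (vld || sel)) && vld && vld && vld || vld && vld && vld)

sel && !vld

sel && !(!(vld && (vld || sel)) && vld && vld && vld || vld && vld && vld)
= sel && !(!(vld && (vld || sel)) && vld && vld || vld && vld && vld)   — idempotence
= sel && !(!vld && vld && vld || vld && vld && vld)   — absorption
= sel && !(vld && vld)   — distribution
= sel && !vld   — idempotence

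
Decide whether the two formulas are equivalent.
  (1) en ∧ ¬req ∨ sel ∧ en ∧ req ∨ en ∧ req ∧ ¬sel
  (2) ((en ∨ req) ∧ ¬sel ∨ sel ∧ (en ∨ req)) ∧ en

Yes

E1: en ∧ ¬req ∨ sel ∧ en ∧ req ∨ en ∧ req ∧ ¬sel
    = en ∧ ¬req ∨ en ∧ req
    = en
E2: ((en ∨ req) ∧ ¬sel ∨ sel ∧ (en ∨ req)) ∧ en
    = (en ∨ req) ∧ en
    = en
Both reduce to en, so they are equivalent.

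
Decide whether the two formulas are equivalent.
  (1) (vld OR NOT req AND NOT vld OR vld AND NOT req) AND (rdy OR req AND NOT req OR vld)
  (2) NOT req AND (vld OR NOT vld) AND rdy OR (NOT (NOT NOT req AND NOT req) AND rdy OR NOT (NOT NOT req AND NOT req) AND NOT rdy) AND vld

Yes

E1: (vld OR NOT req AND NOT vld OR vld AND NOT req) AND (rdy OR req AND NOT req OR vld)
    = (vld OR NOT req) AND (rdy OR req AND NOT req OR vld)   — distribution
    = (vld OR NOT req) AND (rdy OR vld)   — complement / identity
    = NOT req AND rdy OR vld   — distribution
E2: NOT req AND (vld OR NOT vld) AND rdy OR (NOT (NOT NOT req AND NOT req) AND rdy OR NOT (NOT NOT req AND NOT req) AND NOT rdy) AND vld
    = NOT req AND rdy OR (NOT (NOT NOT req AND NOT req) AND rdy OR NOT (NOT NOT req AND NOT req) AND NOT rdy) AND vld   — complement / identity
    = NOT req AND rdy OR NOT (NOT NOT req AND NOT req) AND vld   — distribution
    = NOT req AND rdy OR (NOT req OR req) AND vld   — De Morgan
    = NOT req AND rdy OR vld   — complement / identity
Both reduce to NOT req AND rdy OR vld, so they are equivalent.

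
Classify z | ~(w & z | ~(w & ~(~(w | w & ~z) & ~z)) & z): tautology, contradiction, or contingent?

z | ~(w & z | ~(w & ~(~(w | w & ~z) & ~z)) & z)
= z | ~(w & z | ~(w & ~(~w & ~z)) & z)   [absorption]
= z | ~(w & z | ~(w & (w | z)) & z)   [De Morgan]
= z | ~(w & z | ~w & z)   [absorption]
= z | ~z   [distribution]
= 1   [complement]

tautology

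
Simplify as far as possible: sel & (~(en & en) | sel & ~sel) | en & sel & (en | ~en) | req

sel & (~(en & en) | sel & ~sel) | en & sel & (en | ~en) | req
= sel & (~en | sel & ~sel) | en & sel & (en | ~en) | req   (idempotence)
= sel & ~en | en & sel & (en | ~en) | req   (complement / identity)
= sel & ~en | en & sel | req   (complement / identity)
= sel | req   (distribution)

sel | req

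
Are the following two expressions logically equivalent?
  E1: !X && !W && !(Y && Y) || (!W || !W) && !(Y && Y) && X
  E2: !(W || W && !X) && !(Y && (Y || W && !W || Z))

Yes

E1: !X && !W && !(Y && Y) || (!W || !W) && !(Y && Y) && X
    = !X && !W && !(Y && Y) || !W && !(Y && Y) && X   [idempotence]
    = !W && !(Y && Y)   [distribution]
    = !W && !Y   [idempotence]
E2: !(W || W && !X) && !(Y && (Y || W && !W || Z))
    = !(W || W && !X) && !(Y && (Y || Z))   [complement / identity]
    = !W && !(Y && (Y || Z))   [absorption]
    = !W && !Y   [absorption]
Both reduce to !W && !Y, so they are equivalent.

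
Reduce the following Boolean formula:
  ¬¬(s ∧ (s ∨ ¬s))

s

¬¬(s ∧ (s ∨ ¬s))
= ¬¬s   — complement / identity
= s   — double negation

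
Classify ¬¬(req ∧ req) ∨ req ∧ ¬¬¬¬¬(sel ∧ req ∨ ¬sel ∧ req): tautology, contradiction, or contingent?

¬¬(req ∧ req) ∨ req ∧ ¬¬¬¬¬(sel ∧ req ∨ ¬sel ∧ req)
= ¬¬(req ∧ req) ∨ req ∧ ¬¬¬¬¬req   (distribution)
= ¬¬(req ∧ req) ∨ req ∧ ¬¬¬req   (double negation)
= req ∧ req ∨ req ∧ ¬¬¬req   (double negation)
= req ∧ req ∨ req ∧ ¬req   (double negation)
= req   (distribution)
This depends on req, so it is not a constant.

contingent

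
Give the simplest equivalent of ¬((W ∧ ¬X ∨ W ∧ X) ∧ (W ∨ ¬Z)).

¬W

¬((W ∧ ¬X ∨ W ∧ X) ∧ (W ∨ ¬Z))
= ¬(W ∧ (W ∨ ¬Z))   — distribution
= ¬W   — absorption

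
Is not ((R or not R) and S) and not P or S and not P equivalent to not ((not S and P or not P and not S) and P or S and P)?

E1: not ((R or not R) and S) and not P or S and not P
    = not S and not P or S and not P
    = not P
E2: not ((not S and P or not P and not S) and P or S and P)
    = not ((P or not P) and not S and P or S and P)
    = not (not S and P or S and P)
    = not P
Both reduce to not P, so they are equivalent.

Yes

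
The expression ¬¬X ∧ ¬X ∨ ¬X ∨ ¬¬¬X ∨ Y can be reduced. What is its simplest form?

¬¬X ∧ ¬X ∨ ¬X ∨ ¬¬¬X ∨ Y
= X ∧ ¬X ∨ ¬X ∨ ¬¬¬X ∨ Y   (double negation)
= ¬X ∨ ¬¬¬X ∨ Y   (complement / identity)
= ¬X ∨ ¬X ∨ Y   (double negation)
= ¬X ∨ Y   (idempotence)

¬X ∨ Y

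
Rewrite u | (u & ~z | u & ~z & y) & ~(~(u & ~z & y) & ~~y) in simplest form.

u

u | (u & ~z | u & ~z & y) & ~(~(u & ~z & y) & ~~y)
= u | (u & ~z | u & ~z & y) & (u & ~z & y | ~y)   [De Morgan]
= u | u & ~z & y | u & ~z & ~y   [distribution]
= u | u & ~z   [distribution]
= u   [absorption]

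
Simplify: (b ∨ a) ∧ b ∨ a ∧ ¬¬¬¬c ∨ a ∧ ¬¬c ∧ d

b ∨ a ∧ c

(b ∨ a) ∧ b ∨ a ∧ ¬¬¬¬c ∨ a ∧ ¬¬c ∧ d
= (b ∨ a) ∧ b ∨ a ∧ ¬¬c ∨ a ∧ ¬¬c ∧ d   [double negation]
= (b ∨ a) ∧ b ∨ a ∧ ¬¬c   [absorption]
= (b ∨ a) ∧ b ∨ a ∧ c   [double negation]
= b ∨ a ∧ c   [absorption]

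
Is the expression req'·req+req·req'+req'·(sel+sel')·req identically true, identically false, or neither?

req'·req+req·req'+req'·(sel+sel')·req
= req'·req+req·req'+req'·req   (complement / identity)
= req'·req+req'·req   (complement / identity)
= req'·req   (idempotence)
= 0   (complement)

identically false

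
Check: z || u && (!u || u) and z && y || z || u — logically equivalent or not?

E1: z || u && (!u || u)
    = z || u
E2: z && y || z || u
    = z || u
Both reduce to z || u, so they are equivalent.

Yes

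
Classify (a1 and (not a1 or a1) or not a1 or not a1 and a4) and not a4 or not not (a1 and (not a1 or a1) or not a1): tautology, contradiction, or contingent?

tautology

(a1 and (not a1 or a1) or not a1 or not a1 and a4) and not a4 or not not (a1 and (not a1 or a1) or not a1)
= (a1 and (not a1 or a1) or not a1 or not a1 and a4) and not a4 or a1 and (not a1 or a1) or not a1   (double negation)
= (a1 and (not a1 or a1) or not a1) and not a4 or a1 and (not a1 or a1) or not a1   (absorption)
= a1 and (not a1 or a1) or not a1   (absorption)
= a1 or not a1   (complement / identity)
= True   (complement)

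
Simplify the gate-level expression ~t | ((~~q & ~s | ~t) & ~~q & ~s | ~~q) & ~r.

~t | ((~~q & ~s | ~t) & ~~q & ~s | ~~q) & ~r
= ~t | (~~q & ~s | ~~q) & ~r   — absorption
= ~t | ~~q & ~r   — absorption
= ~t | q & ~r   — double negation

~t | q & ~r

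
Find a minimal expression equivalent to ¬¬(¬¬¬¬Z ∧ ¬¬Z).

Z

¬¬(¬¬¬¬Z ∧ ¬¬Z)
= ¬(¬¬¬Z ∨ ¬Z)   — De Morgan
= ¬(¬Z ∨ ¬Z)   — double negation
= ¬¬Z   — idempotence
= Z   — double negation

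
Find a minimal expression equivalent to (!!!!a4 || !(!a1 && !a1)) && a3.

(!!!!a4 || !(!a1 && !a1)) && a3
= (!!!!a4 || !!a1) && a3   (idempotence)
= (!!a4 || !!a1) && a3   (double negation)
= (a4 || !!a1) && a3   (double negation)
= (a4 || a1) && a3   (double negation)

(a4 || a1) && a3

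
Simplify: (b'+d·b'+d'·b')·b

(b'+d·b'+d'·b')·b
= (b'+b')·b
= b'·b
= 0

0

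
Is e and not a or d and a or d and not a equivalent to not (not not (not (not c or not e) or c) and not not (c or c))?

No

E1: e and not a or d and a or d and not a
    = e and not a or d   [distribution]
E2: not (not not (not (not c or not e) or c) and not not (c or c))
    = not (not not (not (not c or not e) or c) and not not c)   [idempotence]
    = not (not not (c and e or c) and not not c)   [De Morgan]
    = not (not not c and not not c)   [absorption]
    = not c or not c   [De Morgan]
    = not c   [idempotence]
These differ: at a=0, c=0, d=0, e=0, E1 = 0 but E2 = 1.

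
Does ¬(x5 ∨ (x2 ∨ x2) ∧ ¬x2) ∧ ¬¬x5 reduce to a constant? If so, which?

¬(x5 ∨ (x2 ∨ x2) ∧ ¬x2) ∧ ¬¬x5
= ¬(x5 ∨ x2 ∧ ¬x2) ∧ ¬¬x5   [idempotence]
= ¬x5 ∧ ¬¬x5   [complement / identity]
= ¬x5 ∧ x5   [double negation]
= False   [complement]

yes, False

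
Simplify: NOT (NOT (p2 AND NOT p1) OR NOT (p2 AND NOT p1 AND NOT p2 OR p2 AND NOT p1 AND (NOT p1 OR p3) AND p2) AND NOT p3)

p2 AND NOT p1

NOT (NOT (p2 AND NOT p1) OR NOT (p2 AND NOT p1 AND NOT p2 OR p2 AND NOT p1 AND (NOT p1 OR p3) AND p2) AND NOT p3)
= NOT (NOT (p2 AND NOT p1) OR NOT (p2 AND NOT p1 AND NOT p2 OR p2 AND NOT p1 AND p2) AND NOT p3)   [absorption]
= NOT (NOT (p2 AND NOT p1) OR NOT (p2 AND NOT p1) AND NOT p3)   [distribution]
= NOT NOT (p2 AND NOT p1)   [absorption]
= p2 AND NOT p1   [double negation]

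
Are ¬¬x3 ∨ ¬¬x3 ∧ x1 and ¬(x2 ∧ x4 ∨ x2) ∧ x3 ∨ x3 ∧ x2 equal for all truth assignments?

Yes

E1: ¬¬x3 ∨ ¬¬x3 ∧ x1
    = ¬¬x3
    = x3
E2: ¬(x2 ∧ x4 ∨ x2) ∧ x3 ∨ x3 ∧ x2
    = ¬x2 ∧ x3 ∨ x3 ∧ x2
    = x3
Both reduce to x3, so they are equivalent.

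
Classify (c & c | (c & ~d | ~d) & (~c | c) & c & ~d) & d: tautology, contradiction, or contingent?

(c & c | (c & ~d | ~d) & (~c | c) & c & ~d) & d
= (c & c | (c & ~d | ~d) & c & ~d) & d   — complement / identity
= (c & c | c & ~d) & d   — absorption
= c & (c | ~d) & d   — distribution
= c & d   — absorption
This depends on c, d, so it is not a constant.

contingent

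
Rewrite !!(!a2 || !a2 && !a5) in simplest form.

!a2

!!(!a2 || !a2 && !a5)
= !!!a2   — absorption
= !a2   — double negation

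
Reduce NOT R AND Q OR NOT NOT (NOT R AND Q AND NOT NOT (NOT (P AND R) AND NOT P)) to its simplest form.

NOT R AND Q

NOT R AND Q OR NOT NOT (NOT R AND Q AND NOT NOT (NOT (P AND R) AND NOT P))
= NOT R AND Q OR NOT NOT (NOT R AND Q AND NOT (P AND R OR P))   [De Morgan]
= NOT R AND Q OR NOT NOT (NOT R AND Q AND NOT P)   [absorption]
= NOT R AND Q OR NOT R AND Q AND NOT P   [double negation]
= NOT R AND Q   [absorption]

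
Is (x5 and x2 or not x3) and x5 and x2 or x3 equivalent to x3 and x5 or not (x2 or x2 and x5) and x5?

No

E1: (x5 and x2 or not x3) and x5 and x2 or x3
    = x5 and x2 or x3   — absorption
E2: x3 and x5 or not (x2 or x2 and x5) and x5
    = (x3 or not (x2 or x2 and x5)) and x5   — distribution
    = (x3 or not x2) and x5   — absorption
These differ: at x2=0, x3=1, x5=0, E1 = 1 but E2 = 0.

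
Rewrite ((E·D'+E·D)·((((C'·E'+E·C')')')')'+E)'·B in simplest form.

E'·B

((E·D'+E·D)·((((C'·E'+E·C')')')')'+E)'·B
= ((E·D'+E·D)·((((C')')')')'+E)'·B   [distribution]
= (E·((((C')')')')'+E)'·B   [distribution]
= (E·((C')')'+E)'·B   [double negation]
= (E·C'+E)'·B   [double negation]
= E'·B   [absorption]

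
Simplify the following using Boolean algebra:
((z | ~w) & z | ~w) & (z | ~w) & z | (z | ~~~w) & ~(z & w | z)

z | ~w

((z | ~w) & z | ~w) & (z | ~w) & z | (z | ~~~w) & ~(z & w | z)
= (z | ~w) & z | (z | ~~~w) & ~(z & w | z)   (absorption)
= (z | ~w) & z | (z | ~w) & ~(z & w | z)   (double negation)
= (z | ~w) & z | (z | ~w) & ~z   (absorption)
= z | ~w   (distribution)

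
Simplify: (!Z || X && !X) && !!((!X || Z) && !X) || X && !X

(!Z || X && !X) && !!((!X || Z) && !X) || X && !X
= (!Z || X && !X) && !!((!X || Z) && !X)   (complement / identity)
= (!Z || X && !X) && !!!X   (absorption)
= !Z && !!!X   (complement / identity)
= !Z && !X   (double negation)

!Z && !X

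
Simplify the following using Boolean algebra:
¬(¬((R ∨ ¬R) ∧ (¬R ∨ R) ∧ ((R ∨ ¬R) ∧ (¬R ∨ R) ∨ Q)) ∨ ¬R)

¬(¬((R ∨ ¬R) ∧ (¬R ∨ R) ∧ ((R ∨ ¬R) ∧ (¬R ∨ R) ∨ Q)) ∨ ¬R)
= ¬(¬((R ∨ ¬R) ∧ (¬R ∨ R)) ∨ ¬R)   [absorption]
= ¬(¬(¬R ∨ R) ∨ ¬R)   [complement / identity]
= (¬R ∨ R) ∧ R   [De Morgan]
= R   [complement / identity]

R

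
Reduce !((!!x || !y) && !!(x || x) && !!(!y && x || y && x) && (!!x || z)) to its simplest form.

!((!!x || !y) && !!(x || x) && !!(!y && x || y && x) && (!!x || z))
= !((!!x || !y) && !!x && !!(!y && x || y && x) && (!!x || z))   [idempotence]
= !(!!x && !!(!y && x || y && x) && (!!x || z))   [absorption]
= !(!!x && !!x && (!!x || z))   [distribution]
= !(!!x && !!x)   [absorption]
= !!!x   [idempotence]
= !x   [double negation]

!x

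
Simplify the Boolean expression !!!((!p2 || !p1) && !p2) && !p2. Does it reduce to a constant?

false

!!!((!p2 || !p1) && !p2) && !p2
= !!!!p2 && !p2   — absorption
= !!p2 && !p2   — double negation
= p2 && !p2   — double negation
= false   — complement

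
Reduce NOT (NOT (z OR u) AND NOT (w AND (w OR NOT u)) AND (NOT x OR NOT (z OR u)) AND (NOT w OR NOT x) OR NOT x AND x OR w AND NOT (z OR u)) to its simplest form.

NOT (NOT (z OR u) AND NOT (w AND (w OR NOT u)) AND (NOT x OR NOT (z OR u)) AND (NOT w OR NOT x) OR NOT x AND x OR w AND NOT (z OR u))
= NOT (NOT (z OR u) AND NOT (w AND (w OR NOT u)) AND (NOT (z OR u) AND NOT w OR NOT x) OR NOT x AND x OR w AND NOT (z OR u))   — distribution
= NOT (NOT (z OR u) AND NOT (w AND (w OR NOT u)) AND (NOT (z OR u) AND NOT w OR NOT x) OR w AND NOT (z OR u))   — complement / identity
= NOT (NOT (z OR u) AND NOT w AND (NOT (z OR u) AND NOT w OR NOT x) OR w AND NOT (z OR u))   — absorption
= NOT (NOT (z OR u) AND NOT w OR w AND NOT (z OR u))   — absorption
= NOT NOT (z OR u)   — distribution
= z OR u   — double negation

z OR u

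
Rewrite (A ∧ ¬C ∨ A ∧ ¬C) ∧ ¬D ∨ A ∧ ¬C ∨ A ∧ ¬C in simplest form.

A ∧ ¬C

(A ∧ ¬C ∨ A ∧ ¬C) ∧ ¬D ∨ A ∧ ¬C ∨ A ∧ ¬C
= A ∧ ¬C ∨ A ∧ ¬C   (absorption)
= A ∧ ¬C   (idempotence)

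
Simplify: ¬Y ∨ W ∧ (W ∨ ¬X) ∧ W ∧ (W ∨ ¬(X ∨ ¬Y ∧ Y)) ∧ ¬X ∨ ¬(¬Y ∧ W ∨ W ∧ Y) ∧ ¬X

¬Y ∨ ¬X

¬Y ∨ W ∧ (W ∨ ¬X) ∧ W ∧ (W ∨ ¬(X ∨ ¬Y ∧ Y)) ∧ ¬X ∨ ¬(¬Y ∧ W ∨ W ∧ Y) ∧ ¬X
= ¬Y ∨ W ∧ (W ∨ ¬X) ∧ W ∧ (W ∨ ¬(X ∨ ¬Y ∧ Y)) ∧ ¬X ∨ ¬W ∧ ¬X
= ¬Y ∨ W ∧ (W ∨ ¬X) ∧ W ∧ (W ∨ ¬X) ∧ ¬X ∨ ¬W ∧ ¬X
= ¬Y ∨ W ∧ (W ∨ ¬X) ∧ ¬X ∨ ¬W ∧ ¬X
= ¬Y ∨ W ∧ ¬X ∨ ¬W ∧ ¬X
= ¬Y ∨ ¬X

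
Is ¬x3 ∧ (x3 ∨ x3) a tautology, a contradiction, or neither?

contradiction

¬x3 ∧ (x3 ∨ x3)
= ¬x3 ∧ x3   [idempotence]
= False   [complement]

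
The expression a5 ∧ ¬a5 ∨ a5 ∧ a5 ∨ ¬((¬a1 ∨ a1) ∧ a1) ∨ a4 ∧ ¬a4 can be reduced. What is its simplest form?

a5 ∨ ¬a1

a5 ∧ ¬a5 ∨ a5 ∧ a5 ∨ ¬((¬a1 ∨ a1) ∧ a1) ∨ a4 ∧ ¬a4
= a5 ∨ ¬((¬a1 ∨ a1) ∧ a1) ∨ a4 ∧ ¬a4   — distribution
= a5 ∨ ¬a1 ∨ a4 ∧ ¬a4   — complement / identity
= a5 ∨ ¬a1   — complement / identity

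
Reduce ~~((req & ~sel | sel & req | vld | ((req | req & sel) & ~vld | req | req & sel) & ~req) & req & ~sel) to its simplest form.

~~((req & ~sel | sel & req | vld | ((req | req & sel) & ~vld | req | req & sel) & ~req) & req & ~sel)
= ~~((req | vld | ((req | req & sel) & ~vld | req | req & sel) & ~req) & req & ~sel)
= ~~((req | vld | (req | req & sel) & ~req) & req & ~sel)
= ~~((req | vld | req & ~req) & req & ~sel)
= (req | vld | req & ~req) & req & ~sel
= (req | vld) & req & ~sel
= req & ~sel

req & ~sel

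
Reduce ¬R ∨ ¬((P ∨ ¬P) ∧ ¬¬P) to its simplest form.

¬R ∨ ¬P

¬R ∨ ¬((P ∨ ¬P) ∧ ¬¬P)
= ¬R ∨ ¬¬¬P   [complement / identity]
= ¬R ∨ ¬P   [double negation]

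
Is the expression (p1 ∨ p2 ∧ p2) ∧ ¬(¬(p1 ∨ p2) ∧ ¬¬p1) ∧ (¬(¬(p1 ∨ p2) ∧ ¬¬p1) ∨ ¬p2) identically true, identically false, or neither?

(p1 ∨ p2 ∧ p2) ∧ ¬(¬(p1 ∨ p2) ∧ ¬¬p1) ∧ (¬(¬(p1 ∨ p2) ∧ ¬¬p1) ∨ ¬p2)
= (p1 ∨ p2 ∧ p2) ∧ ¬(¬(p1 ∨ p2) ∧ ¬¬p1)   — absorption
= (p1 ∨ p2 ∧ p2) ∧ (p1 ∨ p2 ∨ ¬p1)   — De Morgan
= (p1 ∨ p2) ∧ (p1 ∨ p2 ∨ ¬p1)   — idempotence
= p1 ∨ p2   — absorption
This depends on p1, p2, so it is not a constant.

neither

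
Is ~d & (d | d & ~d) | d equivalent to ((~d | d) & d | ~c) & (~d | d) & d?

Yes

E1: ~d & (d | d & ~d) | d
    = ~d & d | d
    = d
E2: ((~d | d) & d | ~c) & (~d | d) & d
    = (~d | d) & d
    = d
Both reduce to d, so they are equivalent.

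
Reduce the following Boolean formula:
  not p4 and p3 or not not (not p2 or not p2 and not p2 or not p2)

not p4 and p3 or not p2

not p4 and p3 or not not (not p2 or not p2 and not p2 or not p2)
= not p4 and p3 or not not (not p2 or not p2 or not p2)   [idempotence]
= not p4 and p3 or not not (not p2 or not p2)   [idempotence]
= not p4 and p3 or not not not p2   [idempotence]
= not p4 and p3 or not p2   [double negation]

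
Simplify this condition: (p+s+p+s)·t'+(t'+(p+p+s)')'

p+s

(p+s+p+s)·t'+(t'+(p+p+s)')'
= (p+s+p+s)·t'+t·(p+p+s)
= (p+s+p+s)·t'+t·(p+s)
= (p+s)·t'+t·(p+s)
= p+s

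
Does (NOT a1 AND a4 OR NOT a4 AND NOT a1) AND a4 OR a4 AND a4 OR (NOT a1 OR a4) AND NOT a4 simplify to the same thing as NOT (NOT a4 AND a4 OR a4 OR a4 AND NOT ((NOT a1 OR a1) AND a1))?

E1: (NOT a1 AND a4 OR NOT a4 AND NOT a1) AND a4 OR a4 AND a4 OR (NOT a1 OR a4) AND NOT a4
    = a4 AND (NOT a1 AND a4 OR NOT a4 AND NOT a1 OR a4) OR (NOT a1 OR a4) AND NOT a4
    = a4 AND (NOT a1 OR a4) OR (NOT a1 OR a4) AND NOT a4
    = NOT a1 OR a4
E2: NOT (NOT a4 AND a4 OR a4 OR a4 AND NOT ((NOT a1 OR a1) AND a1))
    = NOT (a4 OR a4 AND NOT ((NOT a1 OR a1) AND a1))
    = NOT (a4 OR a4 AND NOT a1)
    = NOT a4
These differ: at a1=1, a4=1, E1 = 1 but E2 = 0.

No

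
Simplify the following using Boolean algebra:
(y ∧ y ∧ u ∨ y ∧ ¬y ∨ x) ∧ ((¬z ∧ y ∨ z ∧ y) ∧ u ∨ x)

(y ∧ y ∧ u ∨ y ∧ ¬y ∨ x) ∧ ((¬z ∧ y ∨ z ∧ y) ∧ u ∨ x)
= (y ∧ u ∨ y ∧ ¬y ∨ x) ∧ ((¬z ∧ y ∨ z ∧ y) ∧ u ∨ x)   (idempotence)
= (y ∧ u ∨ x) ∧ ((¬z ∧ y ∨ z ∧ y) ∧ u ∨ x)   (complement / identity)
= (y ∧ u ∨ x) ∧ (y ∧ u ∨ x)   (distribution)
= y ∧ u ∨ x   (idempotence)

y ∧ u ∨ x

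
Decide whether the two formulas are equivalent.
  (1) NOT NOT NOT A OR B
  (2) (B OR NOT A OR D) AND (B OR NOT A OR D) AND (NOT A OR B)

E1: NOT NOT NOT A OR B
    = NOT A OR B   (double negation)
E2: (B OR NOT A OR D) AND (B OR NOT A OR D) AND (NOT A OR B)
    = (B OR NOT A OR D) AND (NOT A OR B)   (idempotence)
    = (NOT A OR D) AND NOT A OR B   (distribution)
    = NOT A OR B   (absorption)
Both reduce to NOT A OR B, so they are equivalent.

Yes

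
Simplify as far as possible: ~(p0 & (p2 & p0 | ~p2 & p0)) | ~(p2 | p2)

~(p0 & (p2 & p0 | ~p2 & p0)) | ~(p2 | p2)
= ~(p0 & p0) | ~(p2 | p2)   [distribution]
= ~p0 | ~(p2 | p2)   [idempotence]
= ~p0 | ~p2   [idempotence]

~p0 | ~p2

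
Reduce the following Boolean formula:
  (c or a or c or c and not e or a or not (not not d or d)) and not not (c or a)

(c or a or c or c and not e or a or not (not not d or d)) and not not (c or a)
= (c or a or c or c and not e or a or not (d or d)) and not not (c or a)   [double negation]
= (c or a or c or a or not (d or d)) and not not (c or a)   [absorption]
= (c or a or c or a or not d) and not not (c or a)   [idempotence]
= (c or a or not d) and not not (c or a)   [idempotence]
= (c or a or not d) and (c or a)   [double negation]
= c or a   [absorption]

c or a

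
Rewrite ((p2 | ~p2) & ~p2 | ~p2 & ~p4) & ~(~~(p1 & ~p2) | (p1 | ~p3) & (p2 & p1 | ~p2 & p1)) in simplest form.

((p2 | ~p2) & ~p2 | ~p2 & ~p4) & ~(~~(p1 & ~p2) | (p1 | ~p3) & (p2 & p1 | ~p2 & p1))
= ((p2 | ~p2) & ~p2 | ~p2 & ~p4) & ~(~~(p1 & ~p2) | (p1 | ~p3) & p1)   — distribution
= (~p2 | ~p2 & ~p4) & ~(~~(p1 & ~p2) | (p1 | ~p3) & p1)   — complement / identity
= ~p2 & ~(~~(p1 & ~p2) | (p1 | ~p3) & p1)   — absorption
= ~p2 & ~(p1 & ~p2 | (p1 | ~p3) & p1)   — double negation
= ~p2 & ~(p1 & ~p2 | p1)   — absorption
= ~p2 & ~p1   — absorption

~p2 & ~p1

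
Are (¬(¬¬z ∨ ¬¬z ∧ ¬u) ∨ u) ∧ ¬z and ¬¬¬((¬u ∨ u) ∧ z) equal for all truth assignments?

E1: (¬(¬¬z ∨ ¬¬z ∧ ¬u) ∨ u) ∧ ¬z
    = (¬¬¬z ∨ u) ∧ ¬z   [absorption]
    = (¬z ∨ u) ∧ ¬z   [double negation]
    = ¬z   [absorption]
E2: ¬¬¬((¬u ∨ u) ∧ z)
    = ¬¬¬z   [complement / identity]
    = ¬z   [double negation]
Both reduce to ¬z, so they are equivalent.

Yes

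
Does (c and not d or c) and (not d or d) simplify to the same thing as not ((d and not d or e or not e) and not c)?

E1: (c and not d or c) and (not d or d)
    = c and (not d or d)   — absorption
    = c   — complement / identity
E2: not ((d and not d or e or not e) and not c)
    = not ((e or not e) and not c)   — complement / identity
    = not not c   — complement / identity
    = c   — double negation
Both reduce to c, so they are equivalent.

Yes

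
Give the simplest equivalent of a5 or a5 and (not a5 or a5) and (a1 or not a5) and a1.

a5 or a5 and (not a5 or a5) and (a1 or not a5) and a1
= a5 or a5 and (not a5 or a5) and a1   (absorption)
= a5 or a5 and a1   (complement / identity)
= a5   (absorption)

a5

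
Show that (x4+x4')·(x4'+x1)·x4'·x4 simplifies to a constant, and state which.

0

(x4+x4')·(x4'+x1)·x4'·x4
= (x4'+x1)·x4'·x4   — complement / identity
= x4'·x4   — absorption
= 0   — complement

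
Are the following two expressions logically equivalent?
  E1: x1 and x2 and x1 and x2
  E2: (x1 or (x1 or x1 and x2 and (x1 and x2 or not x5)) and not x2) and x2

Yes

E1: x1 and x2 and x1 and x2
    = x1 and x2   [idempotence]
E2: (x1 or (x1 or x1 and x2 and (x1 and x2 or not x5)) and not x2) and x2
    = (x1 or (x1 or x1 and x2) and not x2) and x2   [absorption]
    = (x1 or x1 and not x2) and x2   [absorption]
    = x1 and x2   [absorption]
Both reduce to x1 and x2, so they are equivalent.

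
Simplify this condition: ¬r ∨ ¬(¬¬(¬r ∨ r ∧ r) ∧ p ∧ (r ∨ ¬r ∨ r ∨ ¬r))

¬r ∨ ¬(¬¬(¬r ∨ r ∧ r) ∧ p ∧ (r ∨ ¬r ∨ r ∨ ¬r))
= ¬r ∨ ¬((¬r ∨ r ∧ r) ∧ p ∧ (r ∨ ¬r ∨ r ∨ ¬r))   (double negation)
= ¬r ∨ ¬((¬r ∨ r) ∧ p ∧ (r ∨ ¬r ∨ r ∨ ¬r))   (idempotence)
= ¬r ∨ ¬((¬r ∨ r) ∧ p ∧ (r ∨ ¬r))   (idempotence)
= ¬r ∨ ¬(p ∧ (r ∨ ¬r))   (complement / identity)
= ¬r ∨ ¬p   (complement / identity)

¬r ∨ ¬p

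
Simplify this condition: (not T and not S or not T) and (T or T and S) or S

(not T and not S or not T) and (T or T and S) or S
= not T and (T or T and S) or S   [absorption]
= not T and T or S   [absorption]
= S   [complement / identity]

S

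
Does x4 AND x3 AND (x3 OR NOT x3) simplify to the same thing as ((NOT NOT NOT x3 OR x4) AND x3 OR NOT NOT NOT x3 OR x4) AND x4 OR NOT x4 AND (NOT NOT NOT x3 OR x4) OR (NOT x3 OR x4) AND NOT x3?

E1: x4 AND x3 AND (x3 OR NOT x3)
    = x4 AND x3   [complement / identity]
E2: ((NOT NOT NOT x3 OR x4) AND x3 OR NOT NOT NOT x3 OR x4) AND x4 OR NOT x4 AND (NOT NOT NOT x3 OR x4) OR (NOT x3 OR x4) AND NOT x3
    = (NOT NOT NOT x3 OR x4) AND x4 OR NOT x4 AND (NOT NOT NOT x3 OR x4) OR (NOT x3 OR x4) AND NOT x3   [absorption]
    = NOT NOT NOT x3 OR x4 OR (NOT x3 OR x4) AND NOT x3   [distribution]
    = NOT x3 OR x4 OR (NOT x3 OR x4) AND NOT x3   [double negation]
    = NOT x3 OR x4   [absorption]
These differ: at x3=0, x4=0, E1 = 0 but E2 = 1.

No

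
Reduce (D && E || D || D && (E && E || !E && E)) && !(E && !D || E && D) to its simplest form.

D && !E

(D && E || D || D && (E && E || !E && E)) && !(E && !D || E && D)
= (D && E || D || D && E) && !(E && !D || E && D)   [distribution]
= (D && E || D) && !(E && !D || E && D)   [absorption]
= (D && E || D) && !E   [distribution]
= D && !E   [absorption]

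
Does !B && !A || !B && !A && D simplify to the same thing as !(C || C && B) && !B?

E1: !B && !A || !B && !A && D
    = !B && !A   [absorption]
E2: !(C || C && B) && !B
    = !C && !B   [absorption]
These differ: at A=0, B=0, C=1, D=1, E1 = 1 but E2 = 0.

No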